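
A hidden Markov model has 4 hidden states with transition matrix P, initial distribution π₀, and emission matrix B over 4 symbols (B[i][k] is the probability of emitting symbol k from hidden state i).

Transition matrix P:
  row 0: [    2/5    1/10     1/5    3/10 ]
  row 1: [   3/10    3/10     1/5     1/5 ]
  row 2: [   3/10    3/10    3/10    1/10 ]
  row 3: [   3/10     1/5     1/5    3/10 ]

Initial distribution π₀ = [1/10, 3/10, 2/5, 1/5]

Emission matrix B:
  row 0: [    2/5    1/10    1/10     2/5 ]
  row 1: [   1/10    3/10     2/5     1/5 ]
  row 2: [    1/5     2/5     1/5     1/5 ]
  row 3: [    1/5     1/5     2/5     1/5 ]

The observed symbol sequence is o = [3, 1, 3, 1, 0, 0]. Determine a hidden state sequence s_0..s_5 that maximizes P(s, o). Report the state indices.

t=0: δ = [4.000e-02, 6.000e-02, 8.000e-02, 4.000e-02]  (obs o_0=3)
t=1: δ = [2.400e-03, 7.200e-03, 9.600e-03, 2.400e-03]  ψ = [2, 2, 2, 0]  (obs o_1=1)
t=2: δ = [1.152e-03, 5.760e-04, 5.760e-04, 2.880e-04]  ψ = [2, 2, 2, 1]  (obs o_2=3)
t=3: δ = [4.608e-05, 5.184e-05, 9.216e-05, 6.912e-05]  ψ = [0, 1, 0, 0]  (obs o_3=1)
t=4: δ = [1.106e-05, 2.765e-06, 5.530e-06, 4.147e-06]  ψ = [2, 2, 2, 3]  (obs o_4=0)
t=5: δ = [1.769e-06, 1.659e-07, 4.424e-07, 6.636e-07]  ψ = [0, 2, 0, 0]  (obs o_5=0)
backtrack: best end state = 0; path = [2, 2, 0, 2, 0, 0]

path = [2, 2, 0, 2, 0, 0]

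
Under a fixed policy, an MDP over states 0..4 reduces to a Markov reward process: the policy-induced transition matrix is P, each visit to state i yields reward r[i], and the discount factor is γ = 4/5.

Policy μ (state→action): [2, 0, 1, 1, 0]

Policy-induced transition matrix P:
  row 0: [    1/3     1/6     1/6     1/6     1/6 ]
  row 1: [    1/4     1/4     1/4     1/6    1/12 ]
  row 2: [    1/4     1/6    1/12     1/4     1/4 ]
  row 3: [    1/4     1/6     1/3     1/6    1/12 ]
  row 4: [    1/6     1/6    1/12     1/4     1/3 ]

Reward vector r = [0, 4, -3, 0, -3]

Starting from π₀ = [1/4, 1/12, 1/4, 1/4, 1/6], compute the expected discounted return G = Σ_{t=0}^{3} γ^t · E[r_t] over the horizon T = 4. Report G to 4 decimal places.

G = -1.6712

t=0: π = [0.2500, 0.0833, 0.2500, 0.2500, 0.1667], E[r] = -0.9167, γ^t·E[r] = -0.916667, running G = -0.916667
t=1: π = [0.2569, 0.1736, 0.1806, 0.2014, 0.1875], E[r] = -0.4097, γ^t·E[r] = -0.327778, running G = -1.244444
t=2: π = [0.2558, 0.1811, 0.1840, 0.1973, 0.1817], E[r] = -0.3727, γ^t·E[r] = -0.238519, running G = -1.482963
t=3: π = [0.2562, 0.1818, 0.1842, 0.1971, 0.1807], E[r] = -0.3677, γ^t·E[r] = -0.188272, running G = -1.671235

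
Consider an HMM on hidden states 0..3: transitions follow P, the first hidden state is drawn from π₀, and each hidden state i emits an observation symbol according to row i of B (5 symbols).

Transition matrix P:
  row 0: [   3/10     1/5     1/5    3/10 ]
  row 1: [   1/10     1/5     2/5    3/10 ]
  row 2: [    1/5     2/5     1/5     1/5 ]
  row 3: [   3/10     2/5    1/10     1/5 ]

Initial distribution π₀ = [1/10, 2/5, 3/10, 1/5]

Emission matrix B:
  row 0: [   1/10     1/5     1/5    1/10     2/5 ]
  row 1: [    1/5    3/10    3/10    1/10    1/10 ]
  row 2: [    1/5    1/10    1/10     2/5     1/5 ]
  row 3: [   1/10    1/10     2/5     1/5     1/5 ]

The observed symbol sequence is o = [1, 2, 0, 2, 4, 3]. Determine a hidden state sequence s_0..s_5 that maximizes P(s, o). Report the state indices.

t=0: δ = [2.000e-02, 1.200e-01, 3.000e-02, 2.000e-02]  (obs o_0=1)
t=1: δ = [2.400e-03, 7.200e-03, 4.800e-03, 1.440e-02]  ψ = [1, 1, 1, 1]  (obs o_1=2)
t=2: δ = [4.320e-04, 1.152e-03, 5.760e-04, 2.880e-04]  ψ = [3, 3, 1, 3]  (obs o_2=0)
t=3: δ = [2.592e-05, 6.912e-05, 4.608e-05, 1.382e-04]  ψ = [0, 1, 1, 1]  (obs o_3=2)
t=4: δ = [1.659e-05, 5.530e-06, 5.530e-06, 5.530e-06]  ψ = [3, 3, 1, 3]  (obs o_4=4)
t=5: δ = [4.977e-07, 3.318e-07, 1.327e-06, 9.953e-07]  ψ = [0, 0, 0, 0]  (obs o_5=3)
backtrack: best end state = 2; path = [1, 3, 1, 3, 0, 2]

path = [1, 3, 1, 3, 0, 2]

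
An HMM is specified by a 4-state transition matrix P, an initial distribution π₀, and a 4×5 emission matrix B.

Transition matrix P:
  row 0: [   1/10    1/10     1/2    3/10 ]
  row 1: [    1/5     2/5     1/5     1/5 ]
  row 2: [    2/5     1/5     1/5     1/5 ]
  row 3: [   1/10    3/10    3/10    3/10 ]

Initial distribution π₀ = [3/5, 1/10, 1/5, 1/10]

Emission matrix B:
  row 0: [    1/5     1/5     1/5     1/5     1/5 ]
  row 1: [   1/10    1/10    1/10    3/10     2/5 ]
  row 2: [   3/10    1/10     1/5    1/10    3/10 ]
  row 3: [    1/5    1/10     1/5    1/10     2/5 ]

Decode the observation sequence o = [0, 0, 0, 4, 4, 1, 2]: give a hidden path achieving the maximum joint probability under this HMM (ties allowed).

path = [0, 2, 0, 3, 2, 0, 2]

t=0: δ = [1.200e-01, 1.000e-02, 6.000e-02, 2.000e-02]  (obs o_0=0)
t=1: δ = [4.800e-03, 1.200e-03, 1.800e-02, 7.200e-03]  ψ = [2, 0, 0, 0]  (obs o_1=0)
t=2: δ = [1.440e-03, 3.600e-04, 1.080e-03, 7.200e-04]  ψ = [2, 2, 2, 2]  (obs o_2=0)
t=3: δ = [8.640e-05, 8.640e-05, 2.160e-04, 1.728e-04]  ψ = [2, 2, 0, 0]  (obs o_3=4)
t=4: δ = [1.728e-05, 2.074e-05, 1.555e-05, 2.074e-05]  ψ = [2, 3, 3, 3]  (obs o_4=4)
t=5: δ = [1.244e-06, 8.294e-07, 8.640e-07, 6.221e-07]  ψ = [2, 1, 0, 3]  (obs o_5=1)
t=6: δ = [6.912e-08, 3.318e-08, 1.244e-07, 7.465e-08]  ψ = [2, 1, 0, 0]  (obs o_6=2)
backtrack: best end state = 2; path = [0, 2, 0, 3, 2, 0, 2]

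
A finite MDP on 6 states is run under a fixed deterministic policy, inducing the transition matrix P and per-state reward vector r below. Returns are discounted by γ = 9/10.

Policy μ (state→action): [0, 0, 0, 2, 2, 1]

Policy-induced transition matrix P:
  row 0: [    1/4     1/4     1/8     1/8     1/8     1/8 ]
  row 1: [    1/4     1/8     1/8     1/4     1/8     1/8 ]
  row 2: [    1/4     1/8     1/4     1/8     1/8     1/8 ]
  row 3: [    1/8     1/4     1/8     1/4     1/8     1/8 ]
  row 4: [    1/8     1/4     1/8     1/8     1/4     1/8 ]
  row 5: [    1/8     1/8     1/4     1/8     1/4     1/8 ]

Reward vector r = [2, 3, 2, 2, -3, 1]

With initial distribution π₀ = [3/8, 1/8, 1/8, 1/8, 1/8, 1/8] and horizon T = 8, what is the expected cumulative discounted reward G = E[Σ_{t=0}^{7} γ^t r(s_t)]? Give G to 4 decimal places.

t=0: π = [0.3750, 0.1250, 0.1250, 0.1250, 0.1250, 0.1250], E[r] = 1.3750, γ^t·E[r] = 1.375000, running G = 1.375000
t=1: π = [0.2031, 0.2031, 0.1563, 0.1563, 0.1563, 0.1250], E[r] = 1.2969, γ^t·E[r] = 1.167188, running G = 2.542188
t=2: π = [0.1953, 0.1895, 0.1602, 0.1699, 0.1602, 0.1250], E[r] = 1.2637, γ^t·E[r] = 1.023574, running G = 3.565762
t=3: π = [0.1931, 0.1907, 0.1606, 0.1699, 0.1606, 0.1250], E[r] = 1.2625, γ^t·E[r] = 0.920327, running G = 4.486089
t=4: π = [0.1931, 0.1905, 0.1607, 0.1701, 0.1607, 0.1250], E[r] = 1.2619, γ^t·E[r] = 0.827954, running G = 5.314042
t=5: π = [0.1930, 0.1905, 0.1607, 0.1701, 0.1607, 0.1250], E[r] = 1.2619, γ^t·E[r] = 0.745147, running G = 6.059190
t=6: π = [0.1930, 0.1905, 0.1607, 0.1701, 0.1607, 0.1250], E[r] = 1.2619, γ^t·E[r] = 0.670628, running G = 6.729818
t=7: π = [0.1930, 0.1905, 0.1607, 0.1701, 0.1607, 0.1250], E[r] = 1.2619, γ^t·E[r] = 0.603565, running G = 7.333383

G = 7.3334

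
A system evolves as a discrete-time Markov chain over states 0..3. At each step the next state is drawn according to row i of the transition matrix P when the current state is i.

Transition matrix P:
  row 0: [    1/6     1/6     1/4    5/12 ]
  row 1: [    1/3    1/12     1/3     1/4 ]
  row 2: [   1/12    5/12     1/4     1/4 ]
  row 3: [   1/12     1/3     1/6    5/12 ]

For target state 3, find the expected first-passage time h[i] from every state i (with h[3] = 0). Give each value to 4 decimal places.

First-step conditioning: h[3] = 0; for i ≠ 3, h[i] = 1 + Σ_k P[i][k]·h[k].
  h[0] = 1 + 1/6·h[0] + 1/6·h[1] + 1/4·h[2]
  h[1] = 1 + 1/3·h[0] + 1/12·h[1] + 1/3·h[2]
  h[2] = 1 + 1/12·h[0] + 5/12·h[1] + 1/4·h[2]
Solving the 3×3 linear system over states ≠ 3 gives exactly h = [1836/617, 2148/617, 2220/617, 0] (h[3] = 0 is the target).

h = [2.9757, 3.4814, 3.5981, 0.0000]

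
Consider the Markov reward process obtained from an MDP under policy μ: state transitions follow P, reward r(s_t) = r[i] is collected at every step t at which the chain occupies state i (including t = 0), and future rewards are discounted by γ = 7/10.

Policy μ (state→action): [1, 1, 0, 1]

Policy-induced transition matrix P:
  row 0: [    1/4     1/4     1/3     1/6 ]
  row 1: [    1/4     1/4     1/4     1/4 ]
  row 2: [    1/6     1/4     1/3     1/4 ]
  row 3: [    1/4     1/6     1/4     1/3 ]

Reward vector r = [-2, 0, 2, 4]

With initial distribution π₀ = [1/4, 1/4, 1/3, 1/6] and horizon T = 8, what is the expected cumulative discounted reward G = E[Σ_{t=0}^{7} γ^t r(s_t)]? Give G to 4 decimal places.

G = 3.2695

t=0: π = [0.2500, 0.2500, 0.3333, 0.1667], E[r] = 0.8333, γ^t·E[r] = 0.833333, running G = 0.833333
t=1: π = [0.2222, 0.2361, 0.2986, 0.2431], E[r] = 1.1250, γ^t·E[r] = 0.787500, running G = 1.620833
t=2: π = [0.2251, 0.2297, 0.2934, 0.2517], E[r] = 1.1435, γ^t·E[r] = 0.560324, running G = 2.181157
t=3: π = [0.2255, 0.2290, 0.2932, 0.2522], E[r] = 1.1442, γ^t·E[r] = 0.392458, running G = 2.573616
t=4: π = [0.2256, 0.2290, 0.2932, 0.2522], E[r] = 1.1442, γ^t·E[r] = 0.274727, running G = 2.848343
t=5: π = [0.2256, 0.2290, 0.2932, 0.2522], E[r] = 1.1442, γ^t·E[r] = 0.192310, running G = 3.040652
t=6: π = [0.2256, 0.2290, 0.2932, 0.2522], E[r] = 1.1442, γ^t·E[r] = 0.134617, running G = 3.175269
t=7: π = [0.2256, 0.2290, 0.2932, 0.2522], E[r] = 1.1442, γ^t·E[r] = 0.094232, running G = 3.269501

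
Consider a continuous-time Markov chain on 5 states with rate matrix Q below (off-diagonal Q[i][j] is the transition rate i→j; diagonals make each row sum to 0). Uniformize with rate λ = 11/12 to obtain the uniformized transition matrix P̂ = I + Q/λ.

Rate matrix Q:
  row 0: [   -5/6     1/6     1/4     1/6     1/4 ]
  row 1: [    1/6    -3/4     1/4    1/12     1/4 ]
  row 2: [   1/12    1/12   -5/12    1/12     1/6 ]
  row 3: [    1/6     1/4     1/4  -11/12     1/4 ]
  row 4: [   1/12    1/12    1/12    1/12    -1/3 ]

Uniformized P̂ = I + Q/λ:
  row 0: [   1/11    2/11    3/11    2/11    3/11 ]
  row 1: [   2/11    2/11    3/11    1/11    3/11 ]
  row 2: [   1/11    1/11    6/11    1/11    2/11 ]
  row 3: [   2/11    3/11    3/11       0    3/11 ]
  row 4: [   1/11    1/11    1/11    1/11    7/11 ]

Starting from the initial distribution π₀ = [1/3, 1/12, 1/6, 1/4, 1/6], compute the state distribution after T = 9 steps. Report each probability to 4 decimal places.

π = [0.1111, 0.1296, 0.2779, 0.0926, 0.3888]

t=0: π = [0.3333, 0.0833, 0.1667, 0.2500, 0.1667]
t=1: π = [0.1212, 0.1742, 0.2879, 0.0985, 0.3182]
t=2: π = [0.1157, 0.1357, 0.2934, 0.0930, 0.3623]
t=3: π = [0.1117, 0.1307, 0.2869, 0.0930, 0.3778]
t=4: π = [0.1112, 0.1298, 0.2823, 0.0926, 0.3840]
t=5: π = [0.1111, 0.1297, 0.2799, 0.0926, 0.3867]
t=6: π = [0.1111, 0.1296, 0.2787, 0.0926, 0.3879]
t=7: π = [0.1111, 0.1296, 0.2782, 0.0926, 0.3884]
t=8: π = [0.1111, 0.1296, 0.2780, 0.0926, 0.3887]
t=9: π = [0.1111, 0.1296, 0.2779, 0.0926, 0.3888]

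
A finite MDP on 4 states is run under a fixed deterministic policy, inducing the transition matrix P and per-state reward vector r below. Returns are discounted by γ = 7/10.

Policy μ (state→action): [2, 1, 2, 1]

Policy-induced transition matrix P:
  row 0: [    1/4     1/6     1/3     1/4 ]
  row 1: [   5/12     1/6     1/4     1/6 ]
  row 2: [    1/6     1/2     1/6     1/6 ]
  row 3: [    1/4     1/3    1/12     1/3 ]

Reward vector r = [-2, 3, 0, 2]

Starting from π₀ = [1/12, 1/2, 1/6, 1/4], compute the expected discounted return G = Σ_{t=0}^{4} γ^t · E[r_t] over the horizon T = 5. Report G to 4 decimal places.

G = 3.0204

t=0: π = [0.0833, 0.5000, 0.1667, 0.2500], E[r] = 1.8333, γ^t·E[r] = 1.833333, running G = 1.833333
t=1: π = [0.3194, 0.2639, 0.2014, 0.2153], E[r] = 0.5833, γ^t·E[r] = 0.408333, running G = 2.241667
t=2: π = [0.2772, 0.2697, 0.2240, 0.2292], E[r] = 0.7130, γ^t·E[r] = 0.349352, running G = 2.591019
t=3: π = [0.2763, 0.2795, 0.2162, 0.2280], E[r] = 0.7419, γ^t·E[r] = 0.254471, running G = 2.845490
t=4: π = [0.2786, 0.2767, 0.2170, 0.2277], E[r] = 0.7285, γ^t·E[r] = 0.174903, running G = 3.020393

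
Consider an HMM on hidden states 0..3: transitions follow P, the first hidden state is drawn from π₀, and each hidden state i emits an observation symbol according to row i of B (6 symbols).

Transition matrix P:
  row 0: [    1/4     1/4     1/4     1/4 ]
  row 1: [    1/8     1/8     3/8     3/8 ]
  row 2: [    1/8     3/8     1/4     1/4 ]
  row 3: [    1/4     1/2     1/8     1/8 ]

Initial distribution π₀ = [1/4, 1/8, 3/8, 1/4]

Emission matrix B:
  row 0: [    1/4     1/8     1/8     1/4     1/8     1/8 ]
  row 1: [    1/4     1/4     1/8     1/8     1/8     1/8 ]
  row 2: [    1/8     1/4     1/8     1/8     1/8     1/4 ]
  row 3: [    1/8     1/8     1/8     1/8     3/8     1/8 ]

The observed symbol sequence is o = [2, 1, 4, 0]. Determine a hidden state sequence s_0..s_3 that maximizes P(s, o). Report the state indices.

t=0: δ = [3.125e-02, 1.562e-02, 4.688e-02, 3.125e-02]  (obs o_0=2)
t=1: δ = [9.766e-04, 4.395e-03, 2.930e-03, 1.465e-03]  ψ = [0, 2, 2, 2]  (obs o_1=1)
t=2: δ = [6.866e-05, 1.373e-04, 2.060e-04, 6.180e-04]  ψ = [1, 2, 1, 1]  (obs o_2=4)
t=3: δ = [3.862e-05, 7.725e-05, 9.656e-06, 9.656e-06]  ψ = [3, 3, 3, 3]  (obs o_3=0)
backtrack: best end state = 1; path = [2, 1, 3, 1]

path = [2, 1, 3, 1]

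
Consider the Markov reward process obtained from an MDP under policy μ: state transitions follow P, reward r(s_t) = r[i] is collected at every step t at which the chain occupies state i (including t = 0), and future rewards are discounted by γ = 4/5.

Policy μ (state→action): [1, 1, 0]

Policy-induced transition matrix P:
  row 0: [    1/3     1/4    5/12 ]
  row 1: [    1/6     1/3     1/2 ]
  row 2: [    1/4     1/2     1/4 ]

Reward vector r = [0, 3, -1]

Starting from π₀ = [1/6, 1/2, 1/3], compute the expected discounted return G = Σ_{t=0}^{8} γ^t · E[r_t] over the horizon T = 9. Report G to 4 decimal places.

t=0: π = [0.1667, 0.5000, 0.3333], E[r] = 1.1667, γ^t·E[r] = 1.166667, running G = 1.166667
t=1: π = [0.2222, 0.3750, 0.4028], E[r] = 0.7222, γ^t·E[r] = 0.577778, running G = 1.744444
t=2: π = [0.2373, 0.3819, 0.3808], E[r] = 0.7650, γ^t·E[r] = 0.489630, running G = 2.234074
t=3: π = [0.2379, 0.3770, 0.3850], E[r] = 0.7460, γ^t·E[r] = 0.381975, running G = 2.616049
t=4: π = [0.2384, 0.3777, 0.3839], E[r] = 0.7491, γ^t·E[r] = 0.306838, running G = 2.922887
t=5: π = [0.2384, 0.3775, 0.3842], E[r] = 0.7482, γ^t·E[r] = 0.245170, running G = 3.168058
t=6: π = [0.2384, 0.3775, 0.3841], E[r] = 0.7484, γ^t·E[r] = 0.196184, running G = 3.364242
t=7: π = [0.2384, 0.3775, 0.3841], E[r] = 0.7483, γ^t·E[r] = 0.156937, running G = 3.521179
t=8: π = [0.2384, 0.3775, 0.3841], E[r] = 0.7483, γ^t·E[r] = 0.125552, running G = 3.646731

G = 3.6467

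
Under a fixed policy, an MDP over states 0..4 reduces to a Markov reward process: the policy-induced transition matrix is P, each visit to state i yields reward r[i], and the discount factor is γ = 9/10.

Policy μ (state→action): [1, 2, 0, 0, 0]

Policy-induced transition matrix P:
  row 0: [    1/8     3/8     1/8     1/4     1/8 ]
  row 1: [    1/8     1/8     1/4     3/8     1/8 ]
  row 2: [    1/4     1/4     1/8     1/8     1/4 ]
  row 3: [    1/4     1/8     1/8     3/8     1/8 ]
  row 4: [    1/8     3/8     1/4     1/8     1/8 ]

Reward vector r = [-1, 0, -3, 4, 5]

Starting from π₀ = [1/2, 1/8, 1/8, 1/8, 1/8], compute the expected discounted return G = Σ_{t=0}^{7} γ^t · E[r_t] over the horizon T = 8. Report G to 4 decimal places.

t=0: π = [0.5000, 0.1250, 0.1250, 0.1250, 0.1250], E[r] = 0.2500, γ^t·E[r] = 0.250000, running G = 0.250000
t=1: π = [0.1563, 0.2969, 0.1563, 0.2500, 0.1406], E[r] = 1.0781, γ^t·E[r] = 0.970313, running G = 1.220313
t=2: π = [0.1758, 0.2188, 0.1797, 0.2813, 0.1445], E[r] = 1.1328, γ^t·E[r] = 0.917578, running G = 2.137891
t=3: π = [0.1826, 0.2275, 0.1704, 0.2720, 0.1475], E[r] = 1.1313, γ^t·E[r] = 0.824752, running G = 2.962643
t=4: π = [0.1803, 0.2288, 0.1719, 0.2727, 0.1463], E[r] = 1.1264, γ^t·E[r] = 0.739034, running G = 3.701677
t=5: π = [0.1806, 0.2281, 0.1719, 0.2729, 0.1465], E[r] = 1.1279, γ^t·E[r] = 0.665986, running G = 4.367663
t=6: π = [0.1806, 0.2283, 0.1718, 0.2728, 0.1465], E[r] = 1.1277, γ^t·E[r] = 0.599299, running G = 4.966962
t=7: π = [0.1806, 0.2283, 0.1718, 0.2728, 0.1465], E[r] = 1.1277, γ^t·E[r] = 0.539361, running G = 5.506323

G = 5.5063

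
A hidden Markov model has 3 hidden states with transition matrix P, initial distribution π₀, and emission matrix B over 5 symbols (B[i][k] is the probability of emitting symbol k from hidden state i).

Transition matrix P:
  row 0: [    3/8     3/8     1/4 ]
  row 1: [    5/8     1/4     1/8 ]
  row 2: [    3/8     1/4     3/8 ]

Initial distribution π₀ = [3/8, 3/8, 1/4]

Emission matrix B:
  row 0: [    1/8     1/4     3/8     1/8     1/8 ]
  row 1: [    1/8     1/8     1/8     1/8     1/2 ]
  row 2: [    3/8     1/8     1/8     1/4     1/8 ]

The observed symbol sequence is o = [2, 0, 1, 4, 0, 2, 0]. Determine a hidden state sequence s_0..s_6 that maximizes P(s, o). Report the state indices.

path = [0, 2, 0, 1, 0, 0, 2]

t=0: δ = [1.406e-01, 4.688e-02, 3.125e-02]  (obs o_0=2)
t=1: δ = [6.592e-03, 6.592e-03, 1.318e-02]  ψ = [0, 0, 0]  (obs o_1=0)
t=2: δ = [1.236e-03, 4.120e-04, 6.180e-04]  ψ = [2, 2, 2]  (obs o_2=1)
t=3: δ = [5.794e-05, 2.317e-04, 3.862e-05]  ψ = [0, 0, 0]  (obs o_3=4)
t=4: δ = [1.810e-05, 7.242e-06, 1.086e-05]  ψ = [1, 1, 1]  (obs o_4=0)
t=5: δ = [2.546e-06, 8.487e-07, 5.658e-07]  ψ = [0, 0, 0]  (obs o_5=2)
t=6: δ = [1.193e-07, 1.193e-07, 2.387e-07]  ψ = [0, 0, 0]  (obs o_6=0)
backtrack: best end state = 2; path = [0, 2, 0, 1, 0, 0, 2]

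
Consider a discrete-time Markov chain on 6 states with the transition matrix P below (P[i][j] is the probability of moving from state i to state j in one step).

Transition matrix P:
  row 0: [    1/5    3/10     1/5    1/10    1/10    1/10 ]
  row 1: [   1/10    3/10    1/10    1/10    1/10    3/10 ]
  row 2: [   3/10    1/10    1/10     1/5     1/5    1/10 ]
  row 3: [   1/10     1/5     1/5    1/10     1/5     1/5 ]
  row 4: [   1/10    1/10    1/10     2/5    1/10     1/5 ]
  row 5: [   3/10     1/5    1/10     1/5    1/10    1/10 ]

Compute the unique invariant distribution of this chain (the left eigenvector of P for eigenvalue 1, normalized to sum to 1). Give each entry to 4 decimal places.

Balance equations π_j = Σ_i π_i·P[i][j]:
  π_0 = 1/5·π_0 + 1/10·π_1 + 3/10·π_2 + 1/10·π_3 + 1/10·π_4 + 3/10·π_5
  π_1 = 3/10·π_0 + 3/10·π_1 + 1/10·π_2 + 1/5·π_3 + 1/10·π_4 + 1/5·π_5
  π_2 = 1/5·π_0 + 1/10·π_1 + 1/10·π_2 + 1/5·π_3 + 1/10·π_4 + 1/10·π_5
  π_3 = 1/10·π_0 + 1/10·π_1 + 1/5·π_2 + 1/10·π_3 + 2/5·π_4 + 1/5·π_5
  π_4 = 1/10·π_0 + 1/10·π_1 + 1/5·π_2 + 1/5·π_3 + 1/10·π_4 + 1/10·π_5
  normalize: π_0 + π_1 + π_2 + π_3 + π_4 + π_5 = 1
Solving the linear system gives exactly π = [19109/106489, 22647/106489, 14369/106489, 18092/106489, 13895/106489, 18377/106489].

π = [0.1794, 0.2127, 0.1349, 0.1699, 0.1305, 0.1726]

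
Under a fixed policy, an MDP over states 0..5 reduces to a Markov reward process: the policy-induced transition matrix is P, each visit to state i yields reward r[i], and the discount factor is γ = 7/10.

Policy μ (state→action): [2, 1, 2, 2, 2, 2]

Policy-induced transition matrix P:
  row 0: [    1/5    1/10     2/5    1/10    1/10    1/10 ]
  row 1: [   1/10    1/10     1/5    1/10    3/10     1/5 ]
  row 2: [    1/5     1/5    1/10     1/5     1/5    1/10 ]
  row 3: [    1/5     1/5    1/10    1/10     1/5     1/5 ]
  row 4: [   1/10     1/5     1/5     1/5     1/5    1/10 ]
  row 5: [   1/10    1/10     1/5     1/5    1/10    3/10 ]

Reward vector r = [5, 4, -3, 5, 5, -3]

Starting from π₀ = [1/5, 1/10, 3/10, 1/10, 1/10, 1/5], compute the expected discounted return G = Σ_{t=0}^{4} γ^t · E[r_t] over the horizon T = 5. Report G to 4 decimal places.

G = 4.4001

t=0: π = [0.2000, 0.1000, 0.3000, 0.1000, 0.1000, 0.2000], E[r] = 0.9000, γ^t·E[r] = 0.900000, running G = 0.900000
t=1: π = [0.1600, 0.1500, 0.2000, 0.1600, 0.1700, 0.1600], E[r] = 1.9700, γ^t·E[r] = 1.379000, running G = 2.279000
t=2: π = [0.1520, 0.1530, 0.1960, 0.1530, 0.1830, 0.1630], E[r] = 1.9750, γ^t·E[r] = 0.967750, running G = 3.246750
t=3: π = [0.1501, 0.1532, 0.1955, 0.1542, 0.1838, 0.1632], E[r] = 1.9772, γ^t·E[r] = 0.678180, running G = 3.924930
t=4: π = [0.1500, 0.1534, 0.1951, 0.1543, 0.1840, 0.1634], E[r] = 1.9792, γ^t·E[r] = 0.475208, running G = 4.400138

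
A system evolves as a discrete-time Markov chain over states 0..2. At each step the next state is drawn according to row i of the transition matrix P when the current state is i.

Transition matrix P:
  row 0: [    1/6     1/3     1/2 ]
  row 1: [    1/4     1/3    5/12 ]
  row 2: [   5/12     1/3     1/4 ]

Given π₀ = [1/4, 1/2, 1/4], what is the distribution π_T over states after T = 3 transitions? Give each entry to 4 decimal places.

π = [0.2878, 0.3333, 0.3789]

t=0: π = [0.2500, 0.5000, 0.2500]
t=1: π = [0.2708, 0.3333, 0.3958]
t=2: π = [0.2934, 0.3333, 0.3733]
t=3: π = [0.2878, 0.3333, 0.3789]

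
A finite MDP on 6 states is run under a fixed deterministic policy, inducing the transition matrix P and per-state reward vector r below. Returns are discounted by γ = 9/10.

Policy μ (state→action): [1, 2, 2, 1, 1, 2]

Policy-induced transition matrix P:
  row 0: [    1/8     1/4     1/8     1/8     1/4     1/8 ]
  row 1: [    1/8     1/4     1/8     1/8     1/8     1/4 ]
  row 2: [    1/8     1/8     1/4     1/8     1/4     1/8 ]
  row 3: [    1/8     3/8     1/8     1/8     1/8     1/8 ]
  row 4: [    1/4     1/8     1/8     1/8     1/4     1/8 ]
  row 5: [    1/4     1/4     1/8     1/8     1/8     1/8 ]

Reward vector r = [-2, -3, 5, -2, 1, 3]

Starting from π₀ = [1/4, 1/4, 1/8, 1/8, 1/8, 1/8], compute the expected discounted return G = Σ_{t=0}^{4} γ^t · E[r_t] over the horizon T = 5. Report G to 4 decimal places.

G = -0.0671

t=0: π = [0.2500, 0.2500, 0.1250, 0.1250, 0.1250, 0.1250], E[r] = -0.3750, γ^t·E[r] = -0.375000, running G = -0.375000
t=1: π = [0.1563, 0.2344, 0.1406, 0.1250, 0.1875, 0.1563], E[r] = 0.0938, γ^t·E[r] = 0.084375, running G = -0.290625
t=2: π = [0.1680, 0.2246, 0.1426, 0.1250, 0.1855, 0.1543], E[r] = 0.1016, γ^t·E[r] = 0.082266, running G = -0.208359
t=3: π = [0.1675, 0.2246, 0.1428, 0.1250, 0.1870, 0.1531], E[r] = 0.1016, γ^t·E[r] = 0.074039, running G = -0.134320
t=4: π = [0.1675, 0.2244, 0.1429, 0.1250, 0.1872, 0.1531], E[r] = 0.1024, γ^t·E[r] = 0.067216, running G = -0.067105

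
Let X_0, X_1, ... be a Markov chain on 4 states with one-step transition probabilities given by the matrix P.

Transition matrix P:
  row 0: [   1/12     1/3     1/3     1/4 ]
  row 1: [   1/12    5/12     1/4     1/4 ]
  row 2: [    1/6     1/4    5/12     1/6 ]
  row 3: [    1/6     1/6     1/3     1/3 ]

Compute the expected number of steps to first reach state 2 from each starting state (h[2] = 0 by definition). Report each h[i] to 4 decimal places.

First-step conditioning: h[2] = 0; for i ≠ 2, h[i] = 1 + Σ_k P[i][k]·h[k].
  h[0] = 1 + 1/12·h[0] + 1/3·h[1] + 1/4·h[3]
  h[1] = 1 + 1/12·h[0] + 5/12·h[1] + 1/4·h[3]
  h[3] = 1 + 1/6·h[0] + 1/6·h[1] + 1/3·h[3]
Solving the 3×3 linear system over states ≠ 2 gives exactly h = [726/223, 792/223, 0, 714/223] (h[2] = 0 is the target).

h = [3.2556, 3.5516, 0.0000, 3.2018]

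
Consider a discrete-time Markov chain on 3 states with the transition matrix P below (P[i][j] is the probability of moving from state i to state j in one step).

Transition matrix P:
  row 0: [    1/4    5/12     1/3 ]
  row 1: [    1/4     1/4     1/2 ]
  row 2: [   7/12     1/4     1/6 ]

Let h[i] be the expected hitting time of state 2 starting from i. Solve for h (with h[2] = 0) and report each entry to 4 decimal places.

h = [2.5455, 2.1818, 0.0000]

First-step conditioning: h[2] = 0; for i ≠ 2, h[i] = 1 + Σ_k P[i][k]·h[k].
  h[0] = 1 + 1/4·h[0] + 5/12·h[1]
  h[1] = 1 + 1/4·h[0] + 1/4·h[1]
Solving the 2×2 linear system over states ≠ 2 gives exactly h = [28/11, 24/11, 0] (h[2] = 0 is the target).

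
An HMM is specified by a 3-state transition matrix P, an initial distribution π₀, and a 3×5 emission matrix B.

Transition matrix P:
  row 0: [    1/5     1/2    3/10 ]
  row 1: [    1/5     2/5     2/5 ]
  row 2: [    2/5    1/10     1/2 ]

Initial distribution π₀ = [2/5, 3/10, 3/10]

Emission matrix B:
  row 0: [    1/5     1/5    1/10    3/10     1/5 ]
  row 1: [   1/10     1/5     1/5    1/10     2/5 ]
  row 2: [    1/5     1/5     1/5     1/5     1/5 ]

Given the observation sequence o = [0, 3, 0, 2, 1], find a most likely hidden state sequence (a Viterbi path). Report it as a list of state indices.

path = [2, 2, 2, 2, 2]

t=0: δ = [8.000e-02, 3.000e-02, 6.000e-02]  (obs o_0=0)
t=1: δ = [7.200e-03, 4.000e-03, 6.000e-03]  ψ = [2, 0, 2]  (obs o_1=3)
t=2: δ = [4.800e-04, 3.600e-04, 6.000e-04]  ψ = [2, 0, 2]  (obs o_2=0)
t=3: δ = [2.400e-05, 4.800e-05, 6.000e-05]  ψ = [2, 0, 2]  (obs o_3=2)
t=4: δ = [4.800e-06, 3.840e-06, 6.000e-06]  ψ = [2, 1, 2]  (obs o_4=1)
backtrack: best end state = 2; path = [2, 2, 2, 2, 2]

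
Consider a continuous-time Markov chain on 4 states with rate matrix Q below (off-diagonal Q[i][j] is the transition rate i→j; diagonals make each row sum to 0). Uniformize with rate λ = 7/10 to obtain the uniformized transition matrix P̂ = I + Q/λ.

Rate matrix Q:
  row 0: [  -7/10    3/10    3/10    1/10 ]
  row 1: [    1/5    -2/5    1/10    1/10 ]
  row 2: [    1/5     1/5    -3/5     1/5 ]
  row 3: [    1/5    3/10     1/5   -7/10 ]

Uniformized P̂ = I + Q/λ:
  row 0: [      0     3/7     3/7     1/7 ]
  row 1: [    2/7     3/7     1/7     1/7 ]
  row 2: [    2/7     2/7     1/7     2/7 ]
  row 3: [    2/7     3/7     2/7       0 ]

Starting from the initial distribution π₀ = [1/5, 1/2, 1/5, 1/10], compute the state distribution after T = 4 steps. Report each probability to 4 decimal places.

π = [0.2221, 0.3961, 0.2285, 0.1533]

t=0: π = [0.2000, 0.5000, 0.2000, 0.1000]
t=1: π = [0.2286, 0.4000, 0.2143, 0.1571]
t=2: π = [0.2204, 0.3980, 0.2306, 0.1510]
t=3: π = [0.2227, 0.3956, 0.2274, 0.1542]
t=4: π = [0.2221, 0.3961, 0.2285, 0.1533]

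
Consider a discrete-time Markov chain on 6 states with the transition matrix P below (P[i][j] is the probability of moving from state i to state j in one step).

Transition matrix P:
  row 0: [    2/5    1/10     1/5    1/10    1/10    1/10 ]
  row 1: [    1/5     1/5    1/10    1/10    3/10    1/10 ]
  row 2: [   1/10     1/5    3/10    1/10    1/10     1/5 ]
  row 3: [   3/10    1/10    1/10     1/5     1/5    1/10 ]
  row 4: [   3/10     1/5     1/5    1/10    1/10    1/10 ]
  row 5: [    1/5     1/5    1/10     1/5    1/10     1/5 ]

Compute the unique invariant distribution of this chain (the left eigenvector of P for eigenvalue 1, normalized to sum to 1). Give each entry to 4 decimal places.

Balance equations π_j = Σ_i π_i·P[i][j]:
  π_0 = 2/5·π_0 + 1/5·π_1 + 1/10·π_2 + 3/10·π_3 + 3/10·π_4 + 1/5·π_5
  π_1 = 1/10·π_0 + 1/5·π_1 + 1/5·π_2 + 1/10·π_3 + 1/5·π_4 + 1/5·π_5
  π_2 = 1/5·π_0 + 1/10·π_1 + 3/10·π_2 + 1/10·π_3 + 1/5·π_4 + 1/10·π_5
  π_3 = 1/10·π_0 + 1/10·π_1 + 1/10·π_2 + 1/5·π_3 + 1/10·π_4 + 1/5·π_5
  π_4 = 1/10·π_0 + 3/10·π_1 + 1/10·π_2 + 1/5·π_3 + 1/10·π_4 + 1/10·π_5
  normalize: π_0 + π_1 + π_2 + π_3 + π_4 + π_5 = 1
Solving the linear system gives exactly π = [17263/65933, 10632/65933, 11593/65933, 8283/65933, 1364/9419, 8614/65933].

π = [0.2618, 0.1613, 0.1758, 0.1256, 0.1448, 0.1306]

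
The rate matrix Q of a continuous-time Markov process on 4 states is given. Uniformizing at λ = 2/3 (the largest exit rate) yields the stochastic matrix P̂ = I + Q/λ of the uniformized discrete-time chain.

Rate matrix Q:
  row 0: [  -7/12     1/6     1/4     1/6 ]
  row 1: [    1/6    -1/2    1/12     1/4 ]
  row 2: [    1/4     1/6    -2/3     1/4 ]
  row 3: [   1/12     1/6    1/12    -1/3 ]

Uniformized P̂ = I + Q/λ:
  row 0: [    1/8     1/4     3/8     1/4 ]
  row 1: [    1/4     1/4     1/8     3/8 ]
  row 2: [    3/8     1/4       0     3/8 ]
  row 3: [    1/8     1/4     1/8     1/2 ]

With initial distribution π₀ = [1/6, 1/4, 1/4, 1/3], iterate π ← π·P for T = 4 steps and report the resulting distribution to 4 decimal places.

t=0: π = [0.1667, 0.2500, 0.2500, 0.3333]
t=1: π = [0.2188, 0.2500, 0.1354, 0.3958]
t=2: π = [0.1901, 0.2500, 0.1628, 0.3971]
t=3: π = [0.1969, 0.2500, 0.1522, 0.4009]
t=4: π = [0.1943, 0.2500, 0.1552, 0.4005]

π = [0.1943, 0.2500, 0.1552, 0.4005]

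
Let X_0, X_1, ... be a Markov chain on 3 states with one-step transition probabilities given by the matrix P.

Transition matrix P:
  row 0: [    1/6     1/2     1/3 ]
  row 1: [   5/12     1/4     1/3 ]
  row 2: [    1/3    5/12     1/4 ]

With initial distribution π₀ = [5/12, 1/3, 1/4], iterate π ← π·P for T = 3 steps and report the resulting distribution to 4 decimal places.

t=0: π = [0.4167, 0.3333, 0.2500]
t=1: π = [0.2917, 0.3958, 0.3125]
t=2: π = [0.3177, 0.3750, 0.3073]
t=3: π = [0.3116, 0.3806, 0.3077]

π = [0.3116, 0.3806, 0.3077]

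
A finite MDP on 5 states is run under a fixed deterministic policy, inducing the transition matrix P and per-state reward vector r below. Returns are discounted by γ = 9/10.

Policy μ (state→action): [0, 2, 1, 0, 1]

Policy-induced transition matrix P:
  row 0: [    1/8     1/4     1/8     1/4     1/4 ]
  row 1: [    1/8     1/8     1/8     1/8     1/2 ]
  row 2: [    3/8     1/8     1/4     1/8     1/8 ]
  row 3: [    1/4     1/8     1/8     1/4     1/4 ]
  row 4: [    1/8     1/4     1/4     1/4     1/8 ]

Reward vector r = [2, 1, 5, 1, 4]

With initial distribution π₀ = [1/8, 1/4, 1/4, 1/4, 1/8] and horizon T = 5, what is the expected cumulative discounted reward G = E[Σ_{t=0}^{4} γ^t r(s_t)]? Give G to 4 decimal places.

t=0: π = [0.1250, 0.2500, 0.2500, 0.2500, 0.1250], E[r] = 2.5000, γ^t·E[r] = 2.500000, running G = 2.500000
t=1: π = [0.2188, 0.1563, 0.1719, 0.1875, 0.2656], E[r] = 2.7031, γ^t·E[r] = 2.432813, running G = 4.932813
t=2: π = [0.1914, 0.1855, 0.1797, 0.2090, 0.2344], E[r] = 2.6133, γ^t·E[r] = 2.116758, running G = 7.049570
t=3: π = [0.1960, 0.1782, 0.1768, 0.2043, 0.2446], E[r] = 2.6370, γ^t·E[r] = 1.922346, running G = 8.971916
t=4: π = [0.1947, 0.1801, 0.1777, 0.2056, 0.2419], E[r] = 2.6311, γ^t·E[r] = 1.726247, running G = 10.698163

G = 10.6982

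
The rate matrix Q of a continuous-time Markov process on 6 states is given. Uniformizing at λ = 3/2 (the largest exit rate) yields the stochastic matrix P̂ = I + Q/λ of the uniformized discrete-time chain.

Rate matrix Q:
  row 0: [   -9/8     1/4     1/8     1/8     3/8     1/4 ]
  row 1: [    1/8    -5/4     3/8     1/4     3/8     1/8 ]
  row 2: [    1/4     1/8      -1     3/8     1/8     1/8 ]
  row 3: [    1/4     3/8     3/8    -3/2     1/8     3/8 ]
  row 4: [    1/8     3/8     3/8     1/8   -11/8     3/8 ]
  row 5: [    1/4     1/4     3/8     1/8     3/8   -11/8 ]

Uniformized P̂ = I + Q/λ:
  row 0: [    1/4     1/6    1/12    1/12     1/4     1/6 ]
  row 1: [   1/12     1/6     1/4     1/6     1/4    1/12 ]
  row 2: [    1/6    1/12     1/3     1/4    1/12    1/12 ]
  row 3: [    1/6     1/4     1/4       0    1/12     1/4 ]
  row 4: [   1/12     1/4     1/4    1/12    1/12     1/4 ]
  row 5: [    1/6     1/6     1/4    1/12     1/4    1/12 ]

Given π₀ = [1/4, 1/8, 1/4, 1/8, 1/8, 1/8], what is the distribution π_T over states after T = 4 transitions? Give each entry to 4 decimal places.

π = [0.1516, 0.1704, 0.2451, 0.1277, 0.1610, 0.1442]

t=0: π = [0.2500, 0.1250, 0.2500, 0.1250, 0.1250, 0.1250]
t=1: π = [0.1667, 0.1667, 0.2292, 0.1250, 0.1667, 0.1458]
t=2: π = [0.1528, 0.1719, 0.2413, 0.1250, 0.1632, 0.1458]
t=3: π = [0.1515, 0.1706, 0.2446, 0.1275, 0.1617, 0.1441]
t=4: π = [0.1516, 0.1704, 0.2451, 0.1277, 0.1610, 0.1442]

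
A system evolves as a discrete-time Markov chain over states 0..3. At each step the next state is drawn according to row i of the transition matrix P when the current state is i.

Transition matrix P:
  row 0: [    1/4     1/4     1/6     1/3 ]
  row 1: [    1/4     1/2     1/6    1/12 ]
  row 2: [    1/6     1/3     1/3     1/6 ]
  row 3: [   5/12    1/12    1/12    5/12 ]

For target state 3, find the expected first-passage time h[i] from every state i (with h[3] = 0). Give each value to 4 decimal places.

First-step conditioning: h[3] = 0; for i ≠ 3, h[i] = 1 + Σ_k P[i][k]·h[k].
  h[0] = 1 + 1/4·h[0] + 1/4·h[1] + 1/6·h[2]
  h[1] = 1 + 1/4·h[0] + 1/2·h[1] + 1/6·h[2]
  h[2] = 1 + 1/6·h[0] + 1/3·h[1] + 1/3·h[2]
Solving the 3×3 linear system over states ≠ 3 gives exactly h = [90/19, 120/19, 111/19, 0] (h[3] = 0 is the target).

h = [4.7368, 6.3158, 5.8421, 0.0000]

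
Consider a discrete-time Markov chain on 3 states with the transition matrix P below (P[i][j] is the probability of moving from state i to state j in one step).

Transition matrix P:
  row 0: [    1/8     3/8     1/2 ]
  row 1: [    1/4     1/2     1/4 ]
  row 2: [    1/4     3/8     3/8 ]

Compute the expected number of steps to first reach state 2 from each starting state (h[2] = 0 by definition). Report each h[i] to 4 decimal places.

h = [2.5455, 3.2727, 0.0000]

First-step conditioning: h[2] = 0; for i ≠ 2, h[i] = 1 + Σ_k P[i][k]·h[k].
  h[0] = 1 + 1/8·h[0] + 3/8·h[1]
  h[1] = 1 + 1/4·h[0] + 1/2·h[1]
Solving the 2×2 linear system over states ≠ 2 gives exactly h = [28/11, 36/11, 0] (h[2] = 0 is the target).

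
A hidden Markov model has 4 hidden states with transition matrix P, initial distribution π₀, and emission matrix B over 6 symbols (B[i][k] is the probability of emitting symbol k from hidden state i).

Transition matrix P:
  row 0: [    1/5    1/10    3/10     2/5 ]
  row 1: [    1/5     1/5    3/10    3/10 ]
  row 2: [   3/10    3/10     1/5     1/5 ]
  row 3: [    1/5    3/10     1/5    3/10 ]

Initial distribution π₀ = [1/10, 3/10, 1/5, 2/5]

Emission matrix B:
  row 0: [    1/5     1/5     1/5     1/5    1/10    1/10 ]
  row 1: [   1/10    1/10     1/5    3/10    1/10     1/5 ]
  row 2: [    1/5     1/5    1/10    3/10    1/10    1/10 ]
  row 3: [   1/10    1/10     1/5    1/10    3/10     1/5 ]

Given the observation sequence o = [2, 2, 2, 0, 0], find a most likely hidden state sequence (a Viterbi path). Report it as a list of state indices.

t=0: δ = [2.000e-02, 6.000e-02, 2.000e-02, 8.000e-02]  (obs o_0=2)
t=1: δ = [3.200e-03, 4.800e-03, 1.800e-03, 4.800e-03]  ψ = [3, 3, 1, 3]  (obs o_1=2)
t=2: δ = [1.920e-04, 2.880e-04, 1.440e-04, 2.880e-04]  ψ = [1, 3, 1, 1]  (obs o_2=2)
t=3: δ = [1.152e-05, 8.640e-06, 1.728e-05, 8.640e-06]  ψ = [1, 3, 1, 1]  (obs o_3=0)
t=4: δ = [1.037e-06, 5.184e-07, 6.912e-07, 4.608e-07]  ψ = [2, 2, 0, 0]  (obs o_4=0)
backtrack: best end state = 0; path = [3, 3, 1, 2, 0]

path = [3, 3, 1, 2, 0]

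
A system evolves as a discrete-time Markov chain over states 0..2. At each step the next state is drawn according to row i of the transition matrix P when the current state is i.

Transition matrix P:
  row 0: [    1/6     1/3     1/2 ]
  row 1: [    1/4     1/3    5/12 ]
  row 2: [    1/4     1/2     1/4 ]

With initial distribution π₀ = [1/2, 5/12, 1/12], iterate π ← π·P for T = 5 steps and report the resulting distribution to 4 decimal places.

π = [0.2308, 0.3955, 0.3737]

t=0: π = [0.5000, 0.4167, 0.0833]
t=1: π = [0.2083, 0.3472, 0.4444]
t=2: π = [0.2326, 0.4074, 0.3600]
t=3: π = [0.2306, 0.3933, 0.3761]
t=4: π = [0.2308, 0.3960, 0.3732]
t=5: π = [0.2308, 0.3955, 0.3737]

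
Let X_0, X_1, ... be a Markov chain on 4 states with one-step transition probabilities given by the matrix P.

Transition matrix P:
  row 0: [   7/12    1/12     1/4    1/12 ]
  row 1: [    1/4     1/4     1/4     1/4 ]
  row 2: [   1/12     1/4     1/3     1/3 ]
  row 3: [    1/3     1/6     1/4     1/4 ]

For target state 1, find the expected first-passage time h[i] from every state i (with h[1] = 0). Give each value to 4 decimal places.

First-step conditioning: h[1] = 0; for i ≠ 1, h[i] = 1 + Σ_k P[i][k]·h[k].
  h[0] = 1 + 7/12·h[0] + 1/4·h[2] + 1/12·h[3]
  h[2] = 1 + 1/12·h[0] + 1/3·h[2] + 1/3·h[3]
  h[3] = 1 + 1/3·h[0] + 1/4·h[2] + 1/4·h[3]
Solving the 3×3 linear system over states ≠ 1 gives exactly h = [132/19, 0, 522/95, 594/95] (h[1] = 0 is the target).

h = [6.9474, 0.0000, 5.4947, 6.2526]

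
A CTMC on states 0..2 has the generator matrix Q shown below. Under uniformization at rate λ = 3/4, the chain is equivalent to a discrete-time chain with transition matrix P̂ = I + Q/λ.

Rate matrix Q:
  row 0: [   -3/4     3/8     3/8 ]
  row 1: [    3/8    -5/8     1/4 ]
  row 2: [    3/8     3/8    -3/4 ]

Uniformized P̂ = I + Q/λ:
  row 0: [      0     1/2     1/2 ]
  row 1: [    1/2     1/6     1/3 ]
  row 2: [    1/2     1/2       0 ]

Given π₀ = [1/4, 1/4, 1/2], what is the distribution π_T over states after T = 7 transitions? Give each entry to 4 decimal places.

t=0: π = [0.2500, 0.2500, 0.5000]
t=1: π = [0.3750, 0.4167, 0.2083]
t=2: π = [0.3125, 0.3611, 0.3264]
t=3: π = [0.3438, 0.3796, 0.2766]
t=4: π = [0.3281, 0.3735, 0.2984]
t=5: π = [0.3359, 0.3755, 0.2885]
t=6: π = [0.3320, 0.3748, 0.2931]
t=7: π = [0.3340, 0.3751, 0.2910]

π = [0.3340, 0.3751, 0.2910]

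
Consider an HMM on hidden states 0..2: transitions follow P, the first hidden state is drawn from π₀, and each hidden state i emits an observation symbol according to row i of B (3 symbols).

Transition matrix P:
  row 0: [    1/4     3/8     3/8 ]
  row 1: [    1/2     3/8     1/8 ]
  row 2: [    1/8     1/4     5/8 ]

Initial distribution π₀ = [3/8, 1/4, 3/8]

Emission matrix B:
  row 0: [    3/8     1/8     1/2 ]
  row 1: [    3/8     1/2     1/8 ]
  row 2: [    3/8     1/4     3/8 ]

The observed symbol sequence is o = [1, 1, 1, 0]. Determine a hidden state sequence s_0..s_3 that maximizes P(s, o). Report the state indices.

t=0: δ = [4.688e-02, 1.250e-01, 9.375e-02]  (obs o_0=1)
t=1: δ = [7.812e-03, 2.344e-02, 1.465e-02]  ψ = [1, 1, 2]  (obs o_1=1)
t=2: δ = [1.465e-03, 4.395e-03, 2.289e-03]  ψ = [1, 1, 2]  (obs o_2=1)
t=3: δ = [8.240e-04, 6.180e-04, 5.364e-04]  ψ = [1, 1, 2]  (obs o_3=0)
backtrack: best end state = 0; path = [1, 1, 1, 0]

path = [1, 1, 1, 0]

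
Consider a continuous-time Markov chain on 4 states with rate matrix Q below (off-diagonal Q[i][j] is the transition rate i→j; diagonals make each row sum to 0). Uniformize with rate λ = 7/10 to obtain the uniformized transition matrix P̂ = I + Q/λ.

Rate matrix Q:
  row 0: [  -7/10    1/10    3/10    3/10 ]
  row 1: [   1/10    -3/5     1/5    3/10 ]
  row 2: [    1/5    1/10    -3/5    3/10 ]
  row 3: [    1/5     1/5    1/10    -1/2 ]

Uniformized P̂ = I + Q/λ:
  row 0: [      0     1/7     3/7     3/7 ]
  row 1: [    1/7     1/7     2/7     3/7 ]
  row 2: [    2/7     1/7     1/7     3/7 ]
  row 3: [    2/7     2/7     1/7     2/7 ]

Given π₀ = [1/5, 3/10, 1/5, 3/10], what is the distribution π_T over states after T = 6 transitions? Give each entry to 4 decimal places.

π = [0.2004, 0.1964, 0.2281, 0.3750]

t=0: π = [0.2000, 0.3000, 0.2000, 0.3000]
t=1: π = [0.1857, 0.1857, 0.2429, 0.3857]
t=2: π = [0.2061, 0.1980, 0.2224, 0.3735]
t=3: π = [0.1985, 0.1962, 0.2300, 0.3752]
t=4: π = [0.2010, 0.1965, 0.2276, 0.3750]
t=5: π = [0.2002, 0.1964, 0.2283, 0.3750]
t=6: π = [0.2004, 0.1964, 0.2281, 0.3750]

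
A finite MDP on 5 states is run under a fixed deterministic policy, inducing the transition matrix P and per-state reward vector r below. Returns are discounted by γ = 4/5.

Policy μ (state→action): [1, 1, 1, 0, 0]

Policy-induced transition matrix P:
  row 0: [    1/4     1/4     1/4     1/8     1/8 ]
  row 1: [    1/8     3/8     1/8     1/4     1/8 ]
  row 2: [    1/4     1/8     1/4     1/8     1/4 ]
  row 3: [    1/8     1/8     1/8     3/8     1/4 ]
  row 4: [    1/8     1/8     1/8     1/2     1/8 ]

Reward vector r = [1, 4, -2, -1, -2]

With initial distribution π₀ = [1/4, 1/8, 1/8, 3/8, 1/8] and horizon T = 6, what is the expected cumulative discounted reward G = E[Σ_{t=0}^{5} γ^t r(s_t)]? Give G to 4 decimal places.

t=0: π = [0.2500, 0.1250, 0.1250, 0.3750, 0.1250], E[r] = -0.1250, γ^t·E[r] = -0.125000, running G = -0.125000
t=1: π = [0.1719, 0.1875, 0.1719, 0.2813, 0.1875], E[r] = -0.0781, γ^t·E[r] = -0.062500, running G = -0.187500
t=2: π = [0.1680, 0.1934, 0.1680, 0.2891, 0.1816], E[r] = -0.0469, γ^t·E[r] = -0.030000, running G = -0.217500
t=3: π = [0.1670, 0.1943, 0.1670, 0.2896, 0.1821], E[r] = -0.0435, γ^t·E[r] = -0.022250, running G = -0.239750
t=4: π = [0.1667, 0.1945, 0.1667, 0.2900, 0.1821], E[r] = -0.0430, γ^t·E[r] = -0.017625, running G = -0.257375
t=5: π = [0.1667, 0.1945, 0.1667, 0.2901, 0.1821], E[r] = -0.0431, γ^t·E[r] = -0.014128, running G = -0.271503

G = -0.2715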